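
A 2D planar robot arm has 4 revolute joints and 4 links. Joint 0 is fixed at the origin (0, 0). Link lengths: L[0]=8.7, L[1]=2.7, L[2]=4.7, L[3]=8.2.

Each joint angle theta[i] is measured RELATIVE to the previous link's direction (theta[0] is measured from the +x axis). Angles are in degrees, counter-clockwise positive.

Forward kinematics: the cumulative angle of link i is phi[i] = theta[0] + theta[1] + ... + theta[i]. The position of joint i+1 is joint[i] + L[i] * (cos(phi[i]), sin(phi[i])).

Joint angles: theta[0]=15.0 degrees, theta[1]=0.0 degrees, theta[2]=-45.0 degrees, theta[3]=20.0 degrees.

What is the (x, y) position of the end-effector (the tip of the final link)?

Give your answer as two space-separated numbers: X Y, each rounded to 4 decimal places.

Answer: 23.1573 -0.8234

Derivation:
joint[0] = (0.0000, 0.0000)  (base)
link 0: phi[0] = 15 = 15 deg
  cos(15 deg) = 0.9659, sin(15 deg) = 0.2588
  joint[1] = (0.0000, 0.0000) + 8.7 * (0.9659, 0.2588) = (0.0000 + 8.4036, 0.0000 + 2.2517) = (8.4036, 2.2517)
link 1: phi[1] = 15 + 0 = 15 deg
  cos(15 deg) = 0.9659, sin(15 deg) = 0.2588
  joint[2] = (8.4036, 2.2517) + 2.7 * (0.9659, 0.2588) = (8.4036 + 2.6080, 2.2517 + 0.6988) = (11.0116, 2.9505)
link 2: phi[2] = 15 + 0 + -45 = -30 deg
  cos(-30 deg) = 0.8660, sin(-30 deg) = -0.5000
  joint[3] = (11.0116, 2.9505) + 4.7 * (0.8660, -0.5000) = (11.0116 + 4.0703, 2.9505 + -2.3500) = (15.0819, 0.6005)
link 3: phi[3] = 15 + 0 + -45 + 20 = -10 deg
  cos(-10 deg) = 0.9848, sin(-10 deg) = -0.1736
  joint[4] = (15.0819, 0.6005) + 8.2 * (0.9848, -0.1736) = (15.0819 + 8.0754, 0.6005 + -1.4239) = (23.1573, -0.8234)
End effector: (23.1573, -0.8234)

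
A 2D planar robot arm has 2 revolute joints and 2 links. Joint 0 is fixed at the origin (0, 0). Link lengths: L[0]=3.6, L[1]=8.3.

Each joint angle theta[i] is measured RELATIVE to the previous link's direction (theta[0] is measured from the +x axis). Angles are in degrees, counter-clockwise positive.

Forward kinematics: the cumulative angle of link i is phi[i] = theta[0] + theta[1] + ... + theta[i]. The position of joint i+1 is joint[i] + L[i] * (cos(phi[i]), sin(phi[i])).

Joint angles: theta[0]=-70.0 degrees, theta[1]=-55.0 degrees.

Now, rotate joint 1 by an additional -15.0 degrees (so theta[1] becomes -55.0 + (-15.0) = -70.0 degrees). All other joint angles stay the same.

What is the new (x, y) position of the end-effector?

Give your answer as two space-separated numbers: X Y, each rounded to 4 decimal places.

Answer: -5.1269 -8.7180

Derivation:
joint[0] = (0.0000, 0.0000)  (base)
link 0: phi[0] = -70 = -70 deg
  cos(-70 deg) = 0.3420, sin(-70 deg) = -0.9397
  joint[1] = (0.0000, 0.0000) + 3.6 * (0.3420, -0.9397) = (0.0000 + 1.2313, 0.0000 + -3.3829) = (1.2313, -3.3829)
link 1: phi[1] = -70 + -70 = -140 deg
  cos(-140 deg) = -0.7660, sin(-140 deg) = -0.6428
  joint[2] = (1.2313, -3.3829) + 8.3 * (-0.7660, -0.6428) = (1.2313 + -6.3582, -3.3829 + -5.3351) = (-5.1269, -8.7180)
End effector: (-5.1269, -8.7180)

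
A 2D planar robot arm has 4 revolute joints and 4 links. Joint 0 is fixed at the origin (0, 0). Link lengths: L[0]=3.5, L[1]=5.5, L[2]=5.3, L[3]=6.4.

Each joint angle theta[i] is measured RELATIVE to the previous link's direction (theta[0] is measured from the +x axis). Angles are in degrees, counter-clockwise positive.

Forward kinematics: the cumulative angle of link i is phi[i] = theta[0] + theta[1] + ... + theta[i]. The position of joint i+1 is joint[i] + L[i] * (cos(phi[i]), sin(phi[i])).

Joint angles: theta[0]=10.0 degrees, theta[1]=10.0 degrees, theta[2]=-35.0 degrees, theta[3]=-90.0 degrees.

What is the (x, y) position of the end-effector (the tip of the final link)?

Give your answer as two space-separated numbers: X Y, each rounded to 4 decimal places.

joint[0] = (0.0000, 0.0000)  (base)
link 0: phi[0] = 10 = 10 deg
  cos(10 deg) = 0.9848, sin(10 deg) = 0.1736
  joint[1] = (0.0000, 0.0000) + 3.5 * (0.9848, 0.1736) = (0.0000 + 3.4468, 0.0000 + 0.6078) = (3.4468, 0.6078)
link 1: phi[1] = 10 + 10 = 20 deg
  cos(20 deg) = 0.9397, sin(20 deg) = 0.3420
  joint[2] = (3.4468, 0.6078) + 5.5 * (0.9397, 0.3420) = (3.4468 + 5.1683, 0.6078 + 1.8811) = (8.6151, 2.4889)
link 2: phi[2] = 10 + 10 + -35 = -15 deg
  cos(-15 deg) = 0.9659, sin(-15 deg) = -0.2588
  joint[3] = (8.6151, 2.4889) + 5.3 * (0.9659, -0.2588) = (8.6151 + 5.1194, 2.4889 + -1.3717) = (13.7345, 1.1171)
link 3: phi[3] = 10 + 10 + -35 + -90 = -105 deg
  cos(-105 deg) = -0.2588, sin(-105 deg) = -0.9659
  joint[4] = (13.7345, 1.1171) + 6.4 * (-0.2588, -0.9659) = (13.7345 + -1.6564, 1.1171 + -6.1819) = (12.0781, -5.0648)
End effector: (12.0781, -5.0648)

Answer: 12.0781 -5.0648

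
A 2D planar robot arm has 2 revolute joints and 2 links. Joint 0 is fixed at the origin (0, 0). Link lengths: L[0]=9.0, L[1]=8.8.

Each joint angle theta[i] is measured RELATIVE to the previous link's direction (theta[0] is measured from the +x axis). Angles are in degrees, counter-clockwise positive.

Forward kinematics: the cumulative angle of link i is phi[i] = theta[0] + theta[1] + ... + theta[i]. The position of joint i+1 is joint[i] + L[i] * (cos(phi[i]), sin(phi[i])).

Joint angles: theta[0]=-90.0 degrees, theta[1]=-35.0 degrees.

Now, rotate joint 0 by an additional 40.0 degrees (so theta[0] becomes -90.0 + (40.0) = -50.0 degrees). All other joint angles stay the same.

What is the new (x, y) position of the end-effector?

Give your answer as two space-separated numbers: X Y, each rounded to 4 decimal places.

joint[0] = (0.0000, 0.0000)  (base)
link 0: phi[0] = -50 = -50 deg
  cos(-50 deg) = 0.6428, sin(-50 deg) = -0.7660
  joint[1] = (0.0000, 0.0000) + 9 * (0.6428, -0.7660) = (0.0000 + 5.7851, 0.0000 + -6.8944) = (5.7851, -6.8944)
link 1: phi[1] = -50 + -35 = -85 deg
  cos(-85 deg) = 0.0872, sin(-85 deg) = -0.9962
  joint[2] = (5.7851, -6.8944) + 8.8 * (0.0872, -0.9962) = (5.7851 + 0.7670, -6.8944 + -8.7665) = (6.5521, -15.6609)
End effector: (6.5521, -15.6609)

Answer: 6.5521 -15.6609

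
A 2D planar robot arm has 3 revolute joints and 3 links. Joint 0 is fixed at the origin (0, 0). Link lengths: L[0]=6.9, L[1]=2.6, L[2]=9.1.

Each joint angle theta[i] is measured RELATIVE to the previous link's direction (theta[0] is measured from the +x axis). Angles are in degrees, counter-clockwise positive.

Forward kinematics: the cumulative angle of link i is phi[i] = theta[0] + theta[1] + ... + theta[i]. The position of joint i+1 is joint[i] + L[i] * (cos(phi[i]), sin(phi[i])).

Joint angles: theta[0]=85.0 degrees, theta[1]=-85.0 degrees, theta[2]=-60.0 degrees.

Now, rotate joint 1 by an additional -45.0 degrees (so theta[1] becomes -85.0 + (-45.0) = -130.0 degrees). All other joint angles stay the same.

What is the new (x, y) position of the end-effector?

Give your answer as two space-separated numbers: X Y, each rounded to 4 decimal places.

Answer: 0.0846 -3.7547

Derivation:
joint[0] = (0.0000, 0.0000)  (base)
link 0: phi[0] = 85 = 85 deg
  cos(85 deg) = 0.0872, sin(85 deg) = 0.9962
  joint[1] = (0.0000, 0.0000) + 6.9 * (0.0872, 0.9962) = (0.0000 + 0.6014, 0.0000 + 6.8737) = (0.6014, 6.8737)
link 1: phi[1] = 85 + -130 = -45 deg
  cos(-45 deg) = 0.7071, sin(-45 deg) = -0.7071
  joint[2] = (0.6014, 6.8737) + 2.6 * (0.7071, -0.7071) = (0.6014 + 1.8385, 6.8737 + -1.8385) = (2.4399, 5.0353)
link 2: phi[2] = 85 + -130 + -60 = -105 deg
  cos(-105 deg) = -0.2588, sin(-105 deg) = -0.9659
  joint[3] = (2.4399, 5.0353) + 9.1 * (-0.2588, -0.9659) = (2.4399 + -2.3553, 5.0353 + -8.7899) = (0.0846, -3.7547)
End effector: (0.0846, -3.7547)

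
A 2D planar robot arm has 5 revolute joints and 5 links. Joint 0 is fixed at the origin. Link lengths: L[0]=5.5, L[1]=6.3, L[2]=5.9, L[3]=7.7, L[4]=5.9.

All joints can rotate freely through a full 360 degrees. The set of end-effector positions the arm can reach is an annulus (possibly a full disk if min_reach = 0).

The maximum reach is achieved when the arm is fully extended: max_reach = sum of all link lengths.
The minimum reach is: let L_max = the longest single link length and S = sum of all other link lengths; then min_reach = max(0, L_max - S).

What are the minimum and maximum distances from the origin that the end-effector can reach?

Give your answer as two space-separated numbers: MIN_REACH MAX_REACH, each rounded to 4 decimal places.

Link lengths: [5.5, 6.3, 5.9, 7.7, 5.9]
max_reach = 5.5 + 6.3 + 5.9 + 7.7 + 5.9 = 31.3
L_max = max([5.5, 6.3, 5.9, 7.7, 5.9]) = 7.7
S (sum of others) = 31.3 - 7.7 = 23.6
min_reach = max(0, 7.7 - 23.6) = max(0, -15.9) = 0

Answer: 0.0000 31.3000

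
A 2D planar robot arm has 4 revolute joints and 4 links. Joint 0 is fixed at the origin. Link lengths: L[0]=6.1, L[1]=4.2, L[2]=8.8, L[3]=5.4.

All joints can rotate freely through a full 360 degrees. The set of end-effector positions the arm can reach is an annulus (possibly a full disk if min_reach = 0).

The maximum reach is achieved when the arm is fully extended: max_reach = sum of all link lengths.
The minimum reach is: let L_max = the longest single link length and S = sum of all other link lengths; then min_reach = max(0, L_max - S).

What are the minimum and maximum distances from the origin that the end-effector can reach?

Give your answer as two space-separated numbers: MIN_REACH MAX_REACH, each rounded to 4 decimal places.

Answer: 0.0000 24.5000

Derivation:
Link lengths: [6.1, 4.2, 8.8, 5.4]
max_reach = 6.1 + 4.2 + 8.8 + 5.4 = 24.5
L_max = max([6.1, 4.2, 8.8, 5.4]) = 8.8
S (sum of others) = 24.5 - 8.8 = 15.7
min_reach = max(0, 8.8 - 15.7) = max(0, -6.9) = 0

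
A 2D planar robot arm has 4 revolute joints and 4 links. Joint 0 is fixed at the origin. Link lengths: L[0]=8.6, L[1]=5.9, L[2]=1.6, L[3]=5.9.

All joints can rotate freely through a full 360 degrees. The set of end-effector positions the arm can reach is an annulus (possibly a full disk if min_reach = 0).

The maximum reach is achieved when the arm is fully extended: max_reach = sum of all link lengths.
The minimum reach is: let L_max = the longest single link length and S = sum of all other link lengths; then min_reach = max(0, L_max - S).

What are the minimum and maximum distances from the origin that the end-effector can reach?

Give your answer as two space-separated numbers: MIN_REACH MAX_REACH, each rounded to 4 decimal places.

Link lengths: [8.6, 5.9, 1.6, 5.9]
max_reach = 8.6 + 5.9 + 1.6 + 5.9 = 22
L_max = max([8.6, 5.9, 1.6, 5.9]) = 8.6
S (sum of others) = 22 - 8.6 = 13.4
min_reach = max(0, 8.6 - 13.4) = max(0, -4.8) = 0

Answer: 0.0000 22.0000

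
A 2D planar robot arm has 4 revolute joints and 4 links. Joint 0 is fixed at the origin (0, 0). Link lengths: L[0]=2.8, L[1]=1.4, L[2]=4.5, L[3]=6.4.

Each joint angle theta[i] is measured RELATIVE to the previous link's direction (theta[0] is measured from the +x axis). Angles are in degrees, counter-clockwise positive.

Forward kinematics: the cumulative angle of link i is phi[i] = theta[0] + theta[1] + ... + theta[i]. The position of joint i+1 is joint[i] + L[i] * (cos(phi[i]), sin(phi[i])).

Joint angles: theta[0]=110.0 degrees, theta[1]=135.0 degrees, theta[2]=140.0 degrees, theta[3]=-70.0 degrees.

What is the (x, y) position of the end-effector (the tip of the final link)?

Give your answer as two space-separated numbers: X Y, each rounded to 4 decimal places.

joint[0] = (0.0000, 0.0000)  (base)
link 0: phi[0] = 110 = 110 deg
  cos(110 deg) = -0.3420, sin(110 deg) = 0.9397
  joint[1] = (0.0000, 0.0000) + 2.8 * (-0.3420, 0.9397) = (0.0000 + -0.9577, 0.0000 + 2.6311) = (-0.9577, 2.6311)
link 1: phi[1] = 110 + 135 = 245 deg
  cos(245 deg) = -0.4226, sin(245 deg) = -0.9063
  joint[2] = (-0.9577, 2.6311) + 1.4 * (-0.4226, -0.9063) = (-0.9577 + -0.5917, 2.6311 + -1.2688) = (-1.5493, 1.3623)
link 2: phi[2] = 110 + 135 + 140 = 385 deg
  cos(385 deg) = 0.9063, sin(385 deg) = 0.4226
  joint[3] = (-1.5493, 1.3623) + 4.5 * (0.9063, 0.4226) = (-1.5493 + 4.0784, 1.3623 + 1.9018) = (2.5291, 3.2641)
link 3: phi[3] = 110 + 135 + 140 + -70 = 315 deg
  cos(315 deg) = 0.7071, sin(315 deg) = -0.7071
  joint[4] = (2.5291, 3.2641) + 6.4 * (0.7071, -0.7071) = (2.5291 + 4.5255, 3.2641 + -4.5255) = (7.0545, -1.2614)
End effector: (7.0545, -1.2614)

Answer: 7.0545 -1.2614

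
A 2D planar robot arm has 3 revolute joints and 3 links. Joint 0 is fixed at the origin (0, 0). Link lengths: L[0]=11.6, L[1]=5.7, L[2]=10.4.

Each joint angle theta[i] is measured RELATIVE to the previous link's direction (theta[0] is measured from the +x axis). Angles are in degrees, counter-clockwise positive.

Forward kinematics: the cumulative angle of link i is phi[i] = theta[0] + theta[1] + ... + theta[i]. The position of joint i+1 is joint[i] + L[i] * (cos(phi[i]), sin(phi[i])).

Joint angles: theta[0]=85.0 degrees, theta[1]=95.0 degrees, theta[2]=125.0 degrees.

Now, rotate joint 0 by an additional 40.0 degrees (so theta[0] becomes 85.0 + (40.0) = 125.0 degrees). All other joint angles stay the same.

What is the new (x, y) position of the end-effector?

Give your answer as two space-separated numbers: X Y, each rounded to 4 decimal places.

Answer: -0.9743 3.1466

Derivation:
joint[0] = (0.0000, 0.0000)  (base)
link 0: phi[0] = 125 = 125 deg
  cos(125 deg) = -0.5736, sin(125 deg) = 0.8192
  joint[1] = (0.0000, 0.0000) + 11.6 * (-0.5736, 0.8192) = (0.0000 + -6.6535, 0.0000 + 9.5022) = (-6.6535, 9.5022)
link 1: phi[1] = 125 + 95 = 220 deg
  cos(220 deg) = -0.7660, sin(220 deg) = -0.6428
  joint[2] = (-6.6535, 9.5022) + 5.7 * (-0.7660, -0.6428) = (-6.6535 + -4.3665, 9.5022 + -3.6639) = (-11.0199, 5.8383)
link 2: phi[2] = 125 + 95 + 125 = 345 deg
  cos(345 deg) = 0.9659, sin(345 deg) = -0.2588
  joint[3] = (-11.0199, 5.8383) + 10.4 * (0.9659, -0.2588) = (-11.0199 + 10.0456, 5.8383 + -2.6917) = (-0.9743, 3.1466)
End effector: (-0.9743, 3.1466)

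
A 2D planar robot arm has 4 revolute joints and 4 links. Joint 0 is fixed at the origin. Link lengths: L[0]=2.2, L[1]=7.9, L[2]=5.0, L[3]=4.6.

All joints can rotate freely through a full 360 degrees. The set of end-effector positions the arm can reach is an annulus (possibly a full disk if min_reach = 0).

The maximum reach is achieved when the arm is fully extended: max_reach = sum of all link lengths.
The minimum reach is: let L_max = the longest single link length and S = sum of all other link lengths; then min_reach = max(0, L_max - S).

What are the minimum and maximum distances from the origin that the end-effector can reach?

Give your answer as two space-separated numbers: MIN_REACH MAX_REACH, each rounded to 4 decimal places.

Link lengths: [2.2, 7.9, 5.0, 4.6]
max_reach = 2.2 + 7.9 + 5 + 4.6 = 19.7
L_max = max([2.2, 7.9, 5.0, 4.6]) = 7.9
S (sum of others) = 19.7 - 7.9 = 11.8
min_reach = max(0, 7.9 - 11.8) = max(0, -3.9) = 0

Answer: 0.0000 19.7000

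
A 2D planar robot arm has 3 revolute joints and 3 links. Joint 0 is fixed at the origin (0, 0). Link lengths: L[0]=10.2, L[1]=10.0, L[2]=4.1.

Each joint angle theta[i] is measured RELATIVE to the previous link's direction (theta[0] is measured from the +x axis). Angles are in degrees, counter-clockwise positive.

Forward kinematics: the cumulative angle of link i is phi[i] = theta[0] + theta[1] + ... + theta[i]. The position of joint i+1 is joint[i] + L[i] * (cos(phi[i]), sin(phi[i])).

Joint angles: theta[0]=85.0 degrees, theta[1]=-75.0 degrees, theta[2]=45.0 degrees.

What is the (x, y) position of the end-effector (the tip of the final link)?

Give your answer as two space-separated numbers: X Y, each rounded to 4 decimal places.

joint[0] = (0.0000, 0.0000)  (base)
link 0: phi[0] = 85 = 85 deg
  cos(85 deg) = 0.0872, sin(85 deg) = 0.9962
  joint[1] = (0.0000, 0.0000) + 10.2 * (0.0872, 0.9962) = (0.0000 + 0.8890, 0.0000 + 10.1612) = (0.8890, 10.1612)
link 1: phi[1] = 85 + -75 = 10 deg
  cos(10 deg) = 0.9848, sin(10 deg) = 0.1736
  joint[2] = (0.8890, 10.1612) + 10 * (0.9848, 0.1736) = (0.8890 + 9.8481, 10.1612 + 1.7365) = (10.7371, 11.8977)
link 2: phi[2] = 85 + -75 + 45 = 55 deg
  cos(55 deg) = 0.5736, sin(55 deg) = 0.8192
  joint[3] = (10.7371, 11.8977) + 4.1 * (0.5736, 0.8192) = (10.7371 + 2.3517, 11.8977 + 3.3585) = (13.0887, 15.2562)
End effector: (13.0887, 15.2562)

Answer: 13.0887 15.2562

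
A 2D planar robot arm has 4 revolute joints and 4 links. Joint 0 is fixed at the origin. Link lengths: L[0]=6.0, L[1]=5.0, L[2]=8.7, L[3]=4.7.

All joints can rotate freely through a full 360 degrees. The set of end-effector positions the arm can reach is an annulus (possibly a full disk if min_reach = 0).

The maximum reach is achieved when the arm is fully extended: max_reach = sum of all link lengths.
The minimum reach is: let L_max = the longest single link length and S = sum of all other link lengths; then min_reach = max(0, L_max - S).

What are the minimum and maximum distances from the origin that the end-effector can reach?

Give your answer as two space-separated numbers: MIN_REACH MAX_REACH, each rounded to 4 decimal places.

Answer: 0.0000 24.4000

Derivation:
Link lengths: [6.0, 5.0, 8.7, 4.7]
max_reach = 6 + 5 + 8.7 + 4.7 = 24.4
L_max = max([6.0, 5.0, 8.7, 4.7]) = 8.7
S (sum of others) = 24.4 - 8.7 = 15.7
min_reach = max(0, 8.7 - 15.7) = max(0, -7) = 0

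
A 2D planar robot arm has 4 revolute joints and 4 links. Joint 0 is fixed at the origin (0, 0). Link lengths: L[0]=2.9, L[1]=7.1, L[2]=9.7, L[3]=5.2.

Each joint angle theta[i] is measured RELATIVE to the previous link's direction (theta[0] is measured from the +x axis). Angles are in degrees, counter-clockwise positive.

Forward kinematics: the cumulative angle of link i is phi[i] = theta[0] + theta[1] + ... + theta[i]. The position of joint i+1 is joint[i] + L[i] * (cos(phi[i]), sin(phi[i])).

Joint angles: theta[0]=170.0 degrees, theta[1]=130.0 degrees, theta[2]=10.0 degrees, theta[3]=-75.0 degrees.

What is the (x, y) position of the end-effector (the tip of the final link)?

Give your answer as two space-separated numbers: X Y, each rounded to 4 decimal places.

joint[0] = (0.0000, 0.0000)  (base)
link 0: phi[0] = 170 = 170 deg
  cos(170 deg) = -0.9848, sin(170 deg) = 0.1736
  joint[1] = (0.0000, 0.0000) + 2.9 * (-0.9848, 0.1736) = (0.0000 + -2.8559, 0.0000 + 0.5036) = (-2.8559, 0.5036)
link 1: phi[1] = 170 + 130 = 300 deg
  cos(300 deg) = 0.5000, sin(300 deg) = -0.8660
  joint[2] = (-2.8559, 0.5036) + 7.1 * (0.5000, -0.8660) = (-2.8559 + 3.5500, 0.5036 + -6.1488) = (0.6941, -5.6452)
link 2: phi[2] = 170 + 130 + 10 = 310 deg
  cos(310 deg) = 0.6428, sin(310 deg) = -0.7660
  joint[3] = (0.6941, -5.6452) + 9.7 * (0.6428, -0.7660) = (0.6941 + 6.2350, -5.6452 + -7.4306) = (6.9291, -13.0758)
link 3: phi[3] = 170 + 130 + 10 + -75 = 235 deg
  cos(235 deg) = -0.5736, sin(235 deg) = -0.8192
  joint[4] = (6.9291, -13.0758) + 5.2 * (-0.5736, -0.8192) = (6.9291 + -2.9826, -13.0758 + -4.2596) = (3.9465, -17.3354)
End effector: (3.9465, -17.3354)

Answer: 3.9465 -17.3354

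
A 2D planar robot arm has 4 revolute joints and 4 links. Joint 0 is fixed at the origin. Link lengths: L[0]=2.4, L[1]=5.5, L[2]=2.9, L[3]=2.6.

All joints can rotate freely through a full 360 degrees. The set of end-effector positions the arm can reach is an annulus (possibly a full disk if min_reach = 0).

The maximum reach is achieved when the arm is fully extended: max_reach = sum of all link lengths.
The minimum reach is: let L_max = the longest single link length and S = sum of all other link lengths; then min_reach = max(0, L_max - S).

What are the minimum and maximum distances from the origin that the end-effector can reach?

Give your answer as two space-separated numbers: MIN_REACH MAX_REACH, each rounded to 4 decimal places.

Answer: 0.0000 13.4000

Derivation:
Link lengths: [2.4, 5.5, 2.9, 2.6]
max_reach = 2.4 + 5.5 + 2.9 + 2.6 = 13.4
L_max = max([2.4, 5.5, 2.9, 2.6]) = 5.5
S (sum of others) = 13.4 - 5.5 = 7.9
min_reach = max(0, 5.5 - 7.9) = max(0, -2.4) = 0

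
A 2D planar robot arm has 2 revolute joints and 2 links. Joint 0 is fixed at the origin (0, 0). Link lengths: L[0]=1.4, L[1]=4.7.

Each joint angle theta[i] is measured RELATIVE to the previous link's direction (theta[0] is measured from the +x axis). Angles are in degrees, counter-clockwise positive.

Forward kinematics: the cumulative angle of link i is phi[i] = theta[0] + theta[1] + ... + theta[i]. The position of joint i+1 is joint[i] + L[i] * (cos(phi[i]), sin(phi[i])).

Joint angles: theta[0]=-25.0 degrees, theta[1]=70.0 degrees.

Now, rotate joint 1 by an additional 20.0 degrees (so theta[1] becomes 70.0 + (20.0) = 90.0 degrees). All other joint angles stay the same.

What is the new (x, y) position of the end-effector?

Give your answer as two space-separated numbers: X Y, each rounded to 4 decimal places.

Answer: 3.2551 3.6680

Derivation:
joint[0] = (0.0000, 0.0000)  (base)
link 0: phi[0] = -25 = -25 deg
  cos(-25 deg) = 0.9063, sin(-25 deg) = -0.4226
  joint[1] = (0.0000, 0.0000) + 1.4 * (0.9063, -0.4226) = (0.0000 + 1.2688, 0.0000 + -0.5917) = (1.2688, -0.5917)
link 1: phi[1] = -25 + 90 = 65 deg
  cos(65 deg) = 0.4226, sin(65 deg) = 0.9063
  joint[2] = (1.2688, -0.5917) + 4.7 * (0.4226, 0.9063) = (1.2688 + 1.9863, -0.5917 + 4.2596) = (3.2551, 3.6680)
End effector: (3.2551, 3.6680)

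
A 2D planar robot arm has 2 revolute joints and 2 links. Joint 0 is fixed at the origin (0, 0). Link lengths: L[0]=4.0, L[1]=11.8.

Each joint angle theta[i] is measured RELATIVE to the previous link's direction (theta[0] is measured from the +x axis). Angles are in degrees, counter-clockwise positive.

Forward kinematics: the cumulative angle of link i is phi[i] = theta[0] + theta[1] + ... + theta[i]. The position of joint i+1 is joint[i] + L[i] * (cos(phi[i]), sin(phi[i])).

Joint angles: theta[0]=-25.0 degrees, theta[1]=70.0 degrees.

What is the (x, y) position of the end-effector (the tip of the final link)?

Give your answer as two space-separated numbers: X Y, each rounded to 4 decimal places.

Answer: 11.9691 6.6534

Derivation:
joint[0] = (0.0000, 0.0000)  (base)
link 0: phi[0] = -25 = -25 deg
  cos(-25 deg) = 0.9063, sin(-25 deg) = -0.4226
  joint[1] = (0.0000, 0.0000) + 4 * (0.9063, -0.4226) = (0.0000 + 3.6252, 0.0000 + -1.6905) = (3.6252, -1.6905)
link 1: phi[1] = -25 + 70 = 45 deg
  cos(45 deg) = 0.7071, sin(45 deg) = 0.7071
  joint[2] = (3.6252, -1.6905) + 11.8 * (0.7071, 0.7071) = (3.6252 + 8.3439, -1.6905 + 8.3439) = (11.9691, 6.6534)
End effector: (11.9691, 6.6534)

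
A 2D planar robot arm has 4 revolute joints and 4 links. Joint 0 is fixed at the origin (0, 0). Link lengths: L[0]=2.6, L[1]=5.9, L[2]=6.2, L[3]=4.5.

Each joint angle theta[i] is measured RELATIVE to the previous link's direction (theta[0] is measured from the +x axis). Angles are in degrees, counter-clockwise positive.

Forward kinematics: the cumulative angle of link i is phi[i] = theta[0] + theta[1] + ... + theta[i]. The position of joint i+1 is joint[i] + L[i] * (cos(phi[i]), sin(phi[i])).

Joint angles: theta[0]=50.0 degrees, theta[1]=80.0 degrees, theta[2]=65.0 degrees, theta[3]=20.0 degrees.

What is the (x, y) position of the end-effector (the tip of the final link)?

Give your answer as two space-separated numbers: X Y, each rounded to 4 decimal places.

joint[0] = (0.0000, 0.0000)  (base)
link 0: phi[0] = 50 = 50 deg
  cos(50 deg) = 0.6428, sin(50 deg) = 0.7660
  joint[1] = (0.0000, 0.0000) + 2.6 * (0.6428, 0.7660) = (0.0000 + 1.6712, 0.0000 + 1.9917) = (1.6712, 1.9917)
link 1: phi[1] = 50 + 80 = 130 deg
  cos(130 deg) = -0.6428, sin(130 deg) = 0.7660
  joint[2] = (1.6712, 1.9917) + 5.9 * (-0.6428, 0.7660) = (1.6712 + -3.7924, 1.9917 + 4.5197) = (-2.1212, 6.5114)
link 2: phi[2] = 50 + 80 + 65 = 195 deg
  cos(195 deg) = -0.9659, sin(195 deg) = -0.2588
  joint[3] = (-2.1212, 6.5114) + 6.2 * (-0.9659, -0.2588) = (-2.1212 + -5.9887, 6.5114 + -1.6047) = (-8.1099, 4.9067)
link 3: phi[3] = 50 + 80 + 65 + 20 = 215 deg
  cos(215 deg) = -0.8192, sin(215 deg) = -0.5736
  joint[4] = (-8.1099, 4.9067) + 4.5 * (-0.8192, -0.5736) = (-8.1099 + -3.6862, 4.9067 + -2.5811) = (-11.7961, 2.3256)
End effector: (-11.7961, 2.3256)

Answer: -11.7961 2.3256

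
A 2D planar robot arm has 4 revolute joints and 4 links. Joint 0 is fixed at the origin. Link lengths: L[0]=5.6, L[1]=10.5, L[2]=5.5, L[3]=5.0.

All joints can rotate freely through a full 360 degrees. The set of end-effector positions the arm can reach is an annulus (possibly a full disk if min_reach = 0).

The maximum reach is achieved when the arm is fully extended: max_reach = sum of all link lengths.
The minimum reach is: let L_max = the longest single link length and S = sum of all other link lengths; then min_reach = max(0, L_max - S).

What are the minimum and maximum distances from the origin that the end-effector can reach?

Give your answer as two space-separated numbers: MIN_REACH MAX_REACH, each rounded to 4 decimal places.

Link lengths: [5.6, 10.5, 5.5, 5.0]
max_reach = 5.6 + 10.5 + 5.5 + 5 = 26.6
L_max = max([5.6, 10.5, 5.5, 5.0]) = 10.5
S (sum of others) = 26.6 - 10.5 = 16.1
min_reach = max(0, 10.5 - 16.1) = max(0, -5.6) = 0

Answer: 0.0000 26.6000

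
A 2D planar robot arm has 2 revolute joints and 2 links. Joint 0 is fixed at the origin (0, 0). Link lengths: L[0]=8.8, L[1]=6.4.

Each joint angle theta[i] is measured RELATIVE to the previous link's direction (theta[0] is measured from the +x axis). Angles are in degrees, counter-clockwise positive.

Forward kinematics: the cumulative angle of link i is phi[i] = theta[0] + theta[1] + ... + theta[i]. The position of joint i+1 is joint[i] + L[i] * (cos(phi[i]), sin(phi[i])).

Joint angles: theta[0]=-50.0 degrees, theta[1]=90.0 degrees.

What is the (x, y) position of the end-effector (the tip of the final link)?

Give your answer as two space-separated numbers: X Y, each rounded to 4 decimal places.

joint[0] = (0.0000, 0.0000)  (base)
link 0: phi[0] = -50 = -50 deg
  cos(-50 deg) = 0.6428, sin(-50 deg) = -0.7660
  joint[1] = (0.0000, 0.0000) + 8.8 * (0.6428, -0.7660) = (0.0000 + 5.6565, 0.0000 + -6.7412) = (5.6565, -6.7412)
link 1: phi[1] = -50 + 90 = 40 deg
  cos(40 deg) = 0.7660, sin(40 deg) = 0.6428
  joint[2] = (5.6565, -6.7412) + 6.4 * (0.7660, 0.6428) = (5.6565 + 4.9027, -6.7412 + 4.1138) = (10.5592, -2.6274)
End effector: (10.5592, -2.6274)

Answer: 10.5592 -2.6274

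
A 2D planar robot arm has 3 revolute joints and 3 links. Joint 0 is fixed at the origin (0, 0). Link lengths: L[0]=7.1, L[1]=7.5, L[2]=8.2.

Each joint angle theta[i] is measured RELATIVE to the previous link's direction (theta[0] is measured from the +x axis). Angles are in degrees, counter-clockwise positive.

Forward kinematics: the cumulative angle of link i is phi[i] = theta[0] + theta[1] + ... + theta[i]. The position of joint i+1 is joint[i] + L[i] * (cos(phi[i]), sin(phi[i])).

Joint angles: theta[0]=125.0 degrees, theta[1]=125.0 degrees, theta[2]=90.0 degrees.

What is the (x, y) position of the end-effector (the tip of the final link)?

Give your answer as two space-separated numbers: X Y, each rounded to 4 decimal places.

Answer: 1.0679 -4.0363

Derivation:
joint[0] = (0.0000, 0.0000)  (base)
link 0: phi[0] = 125 = 125 deg
  cos(125 deg) = -0.5736, sin(125 deg) = 0.8192
  joint[1] = (0.0000, 0.0000) + 7.1 * (-0.5736, 0.8192) = (0.0000 + -4.0724, 0.0000 + 5.8160) = (-4.0724, 5.8160)
link 1: phi[1] = 125 + 125 = 250 deg
  cos(250 deg) = -0.3420, sin(250 deg) = -0.9397
  joint[2] = (-4.0724, 5.8160) + 7.5 * (-0.3420, -0.9397) = (-4.0724 + -2.5652, 5.8160 + -7.0477) = (-6.6375, -1.2317)
link 2: phi[2] = 125 + 125 + 90 = 340 deg
  cos(340 deg) = 0.9397, sin(340 deg) = -0.3420
  joint[3] = (-6.6375, -1.2317) + 8.2 * (0.9397, -0.3420) = (-6.6375 + 7.7055, -1.2317 + -2.8046) = (1.0679, -4.0363)
End effector: (1.0679, -4.0363)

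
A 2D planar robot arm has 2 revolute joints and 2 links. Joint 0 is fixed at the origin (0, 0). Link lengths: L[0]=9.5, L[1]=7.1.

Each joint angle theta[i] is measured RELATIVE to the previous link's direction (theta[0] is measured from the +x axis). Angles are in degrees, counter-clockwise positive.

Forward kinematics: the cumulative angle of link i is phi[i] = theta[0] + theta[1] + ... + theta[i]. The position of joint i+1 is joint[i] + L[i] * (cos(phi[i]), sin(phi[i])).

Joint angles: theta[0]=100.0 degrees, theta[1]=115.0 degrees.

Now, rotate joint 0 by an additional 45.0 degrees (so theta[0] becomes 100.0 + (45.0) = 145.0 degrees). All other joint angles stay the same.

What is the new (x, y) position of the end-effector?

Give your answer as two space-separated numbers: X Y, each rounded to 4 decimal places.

Answer: -9.0148 -1.5432

Derivation:
joint[0] = (0.0000, 0.0000)  (base)
link 0: phi[0] = 145 = 145 deg
  cos(145 deg) = -0.8192, sin(145 deg) = 0.5736
  joint[1] = (0.0000, 0.0000) + 9.5 * (-0.8192, 0.5736) = (0.0000 + -7.7819, 0.0000 + 5.4490) = (-7.7819, 5.4490)
link 1: phi[1] = 145 + 115 = 260 deg
  cos(260 deg) = -0.1736, sin(260 deg) = -0.9848
  joint[2] = (-7.7819, 5.4490) + 7.1 * (-0.1736, -0.9848) = (-7.7819 + -1.2329, 5.4490 + -6.9921) = (-9.0148, -1.5432)
End effector: (-9.0148, -1.5432)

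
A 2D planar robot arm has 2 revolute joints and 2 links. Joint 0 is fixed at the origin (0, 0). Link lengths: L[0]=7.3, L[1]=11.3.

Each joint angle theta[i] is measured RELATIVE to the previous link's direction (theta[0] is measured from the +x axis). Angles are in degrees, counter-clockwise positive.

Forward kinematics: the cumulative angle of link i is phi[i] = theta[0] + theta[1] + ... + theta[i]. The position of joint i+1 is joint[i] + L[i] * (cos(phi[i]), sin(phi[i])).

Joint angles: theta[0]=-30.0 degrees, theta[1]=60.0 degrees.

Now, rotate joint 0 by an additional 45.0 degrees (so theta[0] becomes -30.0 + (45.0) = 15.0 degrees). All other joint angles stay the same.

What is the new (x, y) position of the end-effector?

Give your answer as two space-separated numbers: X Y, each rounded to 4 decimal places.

Answer: 9.9759 12.8043

Derivation:
joint[0] = (0.0000, 0.0000)  (base)
link 0: phi[0] = 15 = 15 deg
  cos(15 deg) = 0.9659, sin(15 deg) = 0.2588
  joint[1] = (0.0000, 0.0000) + 7.3 * (0.9659, 0.2588) = (0.0000 + 7.0513, 0.0000 + 1.8894) = (7.0513, 1.8894)
link 1: phi[1] = 15 + 60 = 75 deg
  cos(75 deg) = 0.2588, sin(75 deg) = 0.9659
  joint[2] = (7.0513, 1.8894) + 11.3 * (0.2588, 0.9659) = (7.0513 + 2.9247, 1.8894 + 10.9150) = (9.9759, 12.8043)
End effector: (9.9759, 12.8043)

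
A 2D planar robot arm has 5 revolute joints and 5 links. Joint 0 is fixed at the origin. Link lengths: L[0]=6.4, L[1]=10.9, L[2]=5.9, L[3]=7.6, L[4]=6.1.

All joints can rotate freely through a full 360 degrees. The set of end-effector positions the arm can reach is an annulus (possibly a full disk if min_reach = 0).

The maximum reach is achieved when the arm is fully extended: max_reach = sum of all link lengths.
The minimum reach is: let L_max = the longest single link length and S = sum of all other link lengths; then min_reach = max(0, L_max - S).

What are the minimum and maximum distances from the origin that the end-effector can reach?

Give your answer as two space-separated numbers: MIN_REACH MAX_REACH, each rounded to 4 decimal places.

Answer: 0.0000 36.9000

Derivation:
Link lengths: [6.4, 10.9, 5.9, 7.6, 6.1]
max_reach = 6.4 + 10.9 + 5.9 + 7.6 + 6.1 = 36.9
L_max = max([6.4, 10.9, 5.9, 7.6, 6.1]) = 10.9
S (sum of others) = 36.9 - 10.9 = 26
min_reach = max(0, 10.9 - 26) = max(0, -15.1) = 0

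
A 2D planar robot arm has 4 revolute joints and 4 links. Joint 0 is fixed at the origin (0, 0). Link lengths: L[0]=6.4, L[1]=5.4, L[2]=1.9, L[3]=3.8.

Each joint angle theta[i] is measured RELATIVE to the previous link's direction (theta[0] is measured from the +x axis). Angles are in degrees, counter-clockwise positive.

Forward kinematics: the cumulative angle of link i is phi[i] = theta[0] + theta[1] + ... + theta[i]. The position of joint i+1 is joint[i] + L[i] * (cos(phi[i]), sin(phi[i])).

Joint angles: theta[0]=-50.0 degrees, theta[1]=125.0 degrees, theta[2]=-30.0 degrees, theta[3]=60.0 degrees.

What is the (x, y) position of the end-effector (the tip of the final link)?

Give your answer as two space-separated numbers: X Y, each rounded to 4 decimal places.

Answer: 5.8715 5.3273

Derivation:
joint[0] = (0.0000, 0.0000)  (base)
link 0: phi[0] = -50 = -50 deg
  cos(-50 deg) = 0.6428, sin(-50 deg) = -0.7660
  joint[1] = (0.0000, 0.0000) + 6.4 * (0.6428, -0.7660) = (0.0000 + 4.1138, 0.0000 + -4.9027) = (4.1138, -4.9027)
link 1: phi[1] = -50 + 125 = 75 deg
  cos(75 deg) = 0.2588, sin(75 deg) = 0.9659
  joint[2] = (4.1138, -4.9027) + 5.4 * (0.2588, 0.9659) = (4.1138 + 1.3976, -4.9027 + 5.2160) = (5.5115, 0.3133)
link 2: phi[2] = -50 + 125 + -30 = 45 deg
  cos(45 deg) = 0.7071, sin(45 deg) = 0.7071
  joint[3] = (5.5115, 0.3133) + 1.9 * (0.7071, 0.7071) = (5.5115 + 1.3435, 0.3133 + 1.3435) = (6.8550, 1.6568)
link 3: phi[3] = -50 + 125 + -30 + 60 = 105 deg
  cos(105 deg) = -0.2588, sin(105 deg) = 0.9659
  joint[4] = (6.8550, 1.6568) + 3.8 * (-0.2588, 0.9659) = (6.8550 + -0.9835, 1.6568 + 3.6705) = (5.8715, 5.3273)
End effector: (5.8715, 5.3273)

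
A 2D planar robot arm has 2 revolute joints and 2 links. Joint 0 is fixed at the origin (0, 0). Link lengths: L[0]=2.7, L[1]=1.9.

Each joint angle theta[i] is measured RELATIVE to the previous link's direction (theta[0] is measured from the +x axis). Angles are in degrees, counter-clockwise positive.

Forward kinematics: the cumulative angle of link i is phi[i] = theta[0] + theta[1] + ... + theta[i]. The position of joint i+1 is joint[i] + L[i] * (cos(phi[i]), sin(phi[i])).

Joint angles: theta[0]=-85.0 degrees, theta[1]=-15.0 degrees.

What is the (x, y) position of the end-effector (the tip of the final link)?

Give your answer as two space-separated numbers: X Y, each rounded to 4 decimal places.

Answer: -0.0946 -4.5609

Derivation:
joint[0] = (0.0000, 0.0000)  (base)
link 0: phi[0] = -85 = -85 deg
  cos(-85 deg) = 0.0872, sin(-85 deg) = -0.9962
  joint[1] = (0.0000, 0.0000) + 2.7 * (0.0872, -0.9962) = (0.0000 + 0.2353, 0.0000 + -2.6897) = (0.2353, -2.6897)
link 1: phi[1] = -85 + -15 = -100 deg
  cos(-100 deg) = -0.1736, sin(-100 deg) = -0.9848
  joint[2] = (0.2353, -2.6897) + 1.9 * (-0.1736, -0.9848) = (0.2353 + -0.3299, -2.6897 + -1.8711) = (-0.0946, -4.5609)
End effector: (-0.0946, -4.5609)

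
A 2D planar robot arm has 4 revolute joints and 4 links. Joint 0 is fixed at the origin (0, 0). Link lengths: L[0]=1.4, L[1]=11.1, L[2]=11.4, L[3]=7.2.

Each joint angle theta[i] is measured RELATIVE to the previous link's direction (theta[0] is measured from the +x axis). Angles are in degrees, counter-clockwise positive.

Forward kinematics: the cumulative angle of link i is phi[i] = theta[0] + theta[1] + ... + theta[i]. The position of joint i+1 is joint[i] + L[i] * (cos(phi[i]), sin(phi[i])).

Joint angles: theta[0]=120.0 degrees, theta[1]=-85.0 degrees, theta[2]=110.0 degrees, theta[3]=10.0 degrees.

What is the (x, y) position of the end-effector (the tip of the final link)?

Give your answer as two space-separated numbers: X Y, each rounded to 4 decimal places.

joint[0] = (0.0000, 0.0000)  (base)
link 0: phi[0] = 120 = 120 deg
  cos(120 deg) = -0.5000, sin(120 deg) = 0.8660
  joint[1] = (0.0000, 0.0000) + 1.4 * (-0.5000, 0.8660) = (0.0000 + -0.7000, 0.0000 + 1.2124) = (-0.7000, 1.2124)
link 1: phi[1] = 120 + -85 = 35 deg
  cos(35 deg) = 0.8192, sin(35 deg) = 0.5736
  joint[2] = (-0.7000, 1.2124) + 11.1 * (0.8192, 0.5736) = (-0.7000 + 9.0926, 1.2124 + 6.3667) = (8.3926, 7.5791)
link 2: phi[2] = 120 + -85 + 110 = 145 deg
  cos(145 deg) = -0.8192, sin(145 deg) = 0.5736
  joint[3] = (8.3926, 7.5791) + 11.4 * (-0.8192, 0.5736) = (8.3926 + -9.3383, 7.5791 + 6.5388) = (-0.9457, 14.1179)
link 3: phi[3] = 120 + -85 + 110 + 10 = 155 deg
  cos(155 deg) = -0.9063, sin(155 deg) = 0.4226
  joint[4] = (-0.9457, 14.1179) + 7.2 * (-0.9063, 0.4226) = (-0.9457 + -6.5254, 14.1179 + 3.0429) = (-7.4712, 17.1608)
End effector: (-7.4712, 17.1608)

Answer: -7.4712 17.1608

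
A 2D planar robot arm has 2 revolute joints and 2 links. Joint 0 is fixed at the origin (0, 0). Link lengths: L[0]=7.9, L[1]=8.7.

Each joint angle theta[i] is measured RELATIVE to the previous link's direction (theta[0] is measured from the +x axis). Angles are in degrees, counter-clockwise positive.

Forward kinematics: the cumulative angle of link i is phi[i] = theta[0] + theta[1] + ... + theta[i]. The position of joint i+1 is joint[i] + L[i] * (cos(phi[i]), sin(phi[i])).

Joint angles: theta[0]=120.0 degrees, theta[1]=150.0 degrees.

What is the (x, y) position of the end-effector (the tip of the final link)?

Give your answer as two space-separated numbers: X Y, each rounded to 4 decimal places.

joint[0] = (0.0000, 0.0000)  (base)
link 0: phi[0] = 120 = 120 deg
  cos(120 deg) = -0.5000, sin(120 deg) = 0.8660
  joint[1] = (0.0000, 0.0000) + 7.9 * (-0.5000, 0.8660) = (0.0000 + -3.9500, 0.0000 + 6.8416) = (-3.9500, 6.8416)
link 1: phi[1] = 120 + 150 = 270 deg
  cos(270 deg) = -0.0000, sin(270 deg) = -1.0000
  joint[2] = (-3.9500, 6.8416) + 8.7 * (-0.0000, -1.0000) = (-3.9500 + -0.0000, 6.8416 + -8.7000) = (-3.9500, -1.8584)
End effector: (-3.9500, -1.8584)

Answer: -3.9500 -1.8584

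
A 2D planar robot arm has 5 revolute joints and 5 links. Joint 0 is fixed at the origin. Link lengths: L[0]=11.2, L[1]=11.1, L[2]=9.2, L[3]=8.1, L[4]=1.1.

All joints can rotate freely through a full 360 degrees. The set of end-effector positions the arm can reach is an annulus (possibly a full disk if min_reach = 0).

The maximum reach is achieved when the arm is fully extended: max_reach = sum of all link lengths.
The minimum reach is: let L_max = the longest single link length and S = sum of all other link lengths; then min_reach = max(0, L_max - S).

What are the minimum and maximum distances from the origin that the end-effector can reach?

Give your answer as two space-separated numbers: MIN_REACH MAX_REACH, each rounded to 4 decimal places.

Answer: 0.0000 40.7000

Derivation:
Link lengths: [11.2, 11.1, 9.2, 8.1, 1.1]
max_reach = 11.2 + 11.1 + 9.2 + 8.1 + 1.1 = 40.7
L_max = max([11.2, 11.1, 9.2, 8.1, 1.1]) = 11.2
S (sum of others) = 40.7 - 11.2 = 29.5
min_reach = max(0, 11.2 - 29.5) = max(0, -18.3) = 0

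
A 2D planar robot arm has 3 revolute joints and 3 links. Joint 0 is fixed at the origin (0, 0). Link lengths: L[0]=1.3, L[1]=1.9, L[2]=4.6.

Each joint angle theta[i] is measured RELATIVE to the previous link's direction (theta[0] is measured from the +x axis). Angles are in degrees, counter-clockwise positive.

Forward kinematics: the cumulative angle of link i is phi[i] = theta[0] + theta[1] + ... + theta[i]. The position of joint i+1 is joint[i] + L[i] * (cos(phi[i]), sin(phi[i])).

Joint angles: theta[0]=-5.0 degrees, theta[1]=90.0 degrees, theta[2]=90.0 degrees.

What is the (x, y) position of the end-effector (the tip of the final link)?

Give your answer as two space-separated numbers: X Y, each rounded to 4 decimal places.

joint[0] = (0.0000, 0.0000)  (base)
link 0: phi[0] = -5 = -5 deg
  cos(-5 deg) = 0.9962, sin(-5 deg) = -0.0872
  joint[1] = (0.0000, 0.0000) + 1.3 * (0.9962, -0.0872) = (0.0000 + 1.2951, 0.0000 + -0.1133) = (1.2951, -0.1133)
link 1: phi[1] = -5 + 90 = 85 deg
  cos(85 deg) = 0.0872, sin(85 deg) = 0.9962
  joint[2] = (1.2951, -0.1133) + 1.9 * (0.0872, 0.9962) = (1.2951 + 0.1656, -0.1133 + 1.8928) = (1.4606, 1.7795)
link 2: phi[2] = -5 + 90 + 90 = 175 deg
  cos(175 deg) = -0.9962, sin(175 deg) = 0.0872
  joint[3] = (1.4606, 1.7795) + 4.6 * (-0.9962, 0.0872) = (1.4606 + -4.5825, 1.7795 + 0.4009) = (-3.1218, 2.1804)
End effector: (-3.1218, 2.1804)

Answer: -3.1218 2.1804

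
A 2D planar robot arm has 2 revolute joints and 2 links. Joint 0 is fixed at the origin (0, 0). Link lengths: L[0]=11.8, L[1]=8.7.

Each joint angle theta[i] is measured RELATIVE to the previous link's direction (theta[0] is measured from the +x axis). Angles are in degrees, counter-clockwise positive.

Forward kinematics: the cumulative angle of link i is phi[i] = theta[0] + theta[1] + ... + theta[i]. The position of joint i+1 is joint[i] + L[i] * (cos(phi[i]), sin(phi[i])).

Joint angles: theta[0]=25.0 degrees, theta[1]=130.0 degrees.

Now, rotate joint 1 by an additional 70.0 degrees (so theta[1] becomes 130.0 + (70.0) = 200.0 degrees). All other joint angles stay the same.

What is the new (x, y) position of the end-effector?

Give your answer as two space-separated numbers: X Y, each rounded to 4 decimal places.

joint[0] = (0.0000, 0.0000)  (base)
link 0: phi[0] = 25 = 25 deg
  cos(25 deg) = 0.9063, sin(25 deg) = 0.4226
  joint[1] = (0.0000, 0.0000) + 11.8 * (0.9063, 0.4226) = (0.0000 + 10.6944, 0.0000 + 4.9869) = (10.6944, 4.9869)
link 1: phi[1] = 25 + 200 = 225 deg
  cos(225 deg) = -0.7071, sin(225 deg) = -0.7071
  joint[2] = (10.6944, 4.9869) + 8.7 * (-0.7071, -0.7071) = (10.6944 + -6.1518, 4.9869 + -6.1518) = (4.5426, -1.1649)
End effector: (4.5426, -1.1649)

Answer: 4.5426 -1.1649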